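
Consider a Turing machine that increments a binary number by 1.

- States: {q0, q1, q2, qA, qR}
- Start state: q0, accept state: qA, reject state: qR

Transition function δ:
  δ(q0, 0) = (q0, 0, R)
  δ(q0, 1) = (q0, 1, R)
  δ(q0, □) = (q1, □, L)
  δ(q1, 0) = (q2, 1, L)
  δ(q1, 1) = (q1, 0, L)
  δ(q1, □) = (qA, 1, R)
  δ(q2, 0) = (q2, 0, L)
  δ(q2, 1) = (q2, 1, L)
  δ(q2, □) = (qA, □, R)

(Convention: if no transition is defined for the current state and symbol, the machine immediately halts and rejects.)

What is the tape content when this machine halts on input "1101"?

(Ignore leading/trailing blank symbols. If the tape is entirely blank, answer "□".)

Execution trace:
Initial: [q0]1101
Step 1: δ(q0, 1) = (q0, 1, R) → 1[q0]101
Step 2: δ(q0, 1) = (q0, 1, R) → 11[q0]01
Step 3: δ(q0, 0) = (q0, 0, R) → 110[q0]1
Step 4: δ(q0, 1) = (q0, 1, R) → 1101[q0]□
Step 5: δ(q0, □) = (q1, □, L) → 110[q1]1□
Step 6: δ(q1, 1) = (q1, 0, L) → 11[q1]00□
Step 7: δ(q1, 0) = (q2, 1, L) → 1[q2]110□
Step 8: δ(q2, 1) = (q2, 1, L) → [q2]1110□
Step 9: δ(q2, 1) = (q2, 1, L) → [q2]□1110□
Step 10: δ(q2, □) = (qA, □, R) → □[qA]1110□

The machine reaches the accept state qA and halts.

Final tape (ignoring leading/trailing blanks): 1110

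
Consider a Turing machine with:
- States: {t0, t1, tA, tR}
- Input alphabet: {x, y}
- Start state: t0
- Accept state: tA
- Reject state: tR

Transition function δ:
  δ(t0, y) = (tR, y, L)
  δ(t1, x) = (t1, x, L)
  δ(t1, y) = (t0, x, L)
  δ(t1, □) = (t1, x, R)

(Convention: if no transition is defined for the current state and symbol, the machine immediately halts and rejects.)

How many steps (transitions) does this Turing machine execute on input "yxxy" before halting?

Execution trace:
Initial: [t0]yxxy
Step 1: δ(t0, y) = (tR, y, L) → [tR]□yxxy

The machine reaches the reject state tR and halts.

The machine executed 1 step before halting.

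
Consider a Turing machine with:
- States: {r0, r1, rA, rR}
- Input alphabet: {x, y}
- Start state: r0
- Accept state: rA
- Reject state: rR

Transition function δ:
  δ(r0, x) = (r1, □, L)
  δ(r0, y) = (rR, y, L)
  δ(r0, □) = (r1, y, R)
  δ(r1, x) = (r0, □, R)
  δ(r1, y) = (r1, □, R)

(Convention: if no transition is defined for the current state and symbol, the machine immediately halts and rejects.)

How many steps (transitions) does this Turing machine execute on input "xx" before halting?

Execution trace:
Initial: [r0]xx
Step 1: δ(r0, x) = (r1, □, L) → [r1]□□x

No transition is defined for δ(r1, □). By convention the machine halts and rejects.

The machine executed 1 step before halting.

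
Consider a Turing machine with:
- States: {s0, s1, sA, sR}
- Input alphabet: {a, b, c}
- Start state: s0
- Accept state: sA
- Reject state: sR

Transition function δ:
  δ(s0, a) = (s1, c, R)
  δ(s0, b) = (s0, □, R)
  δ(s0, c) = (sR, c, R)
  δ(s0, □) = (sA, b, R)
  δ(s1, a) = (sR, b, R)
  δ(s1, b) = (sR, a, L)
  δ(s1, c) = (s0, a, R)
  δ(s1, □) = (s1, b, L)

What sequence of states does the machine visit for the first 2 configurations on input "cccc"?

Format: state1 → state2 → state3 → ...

Execution trace:
Initial: [s0]cccc
Step 1: δ(s0, c) = (sR, c, R) → c[sR]ccc

The machine reaches the reject state sR and halts.

State sequence: s0 → sR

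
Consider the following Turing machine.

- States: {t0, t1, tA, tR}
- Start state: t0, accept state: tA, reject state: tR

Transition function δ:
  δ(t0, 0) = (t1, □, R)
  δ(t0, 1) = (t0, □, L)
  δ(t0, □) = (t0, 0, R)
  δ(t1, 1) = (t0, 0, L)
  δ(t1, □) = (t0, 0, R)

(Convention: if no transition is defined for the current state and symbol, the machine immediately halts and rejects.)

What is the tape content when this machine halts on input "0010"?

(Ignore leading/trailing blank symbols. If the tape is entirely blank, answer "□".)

Execution trace:
Initial: [t0]0010
Step 1: δ(t0, 0) = (t1, □, R) → □[t1]010

No transition is defined for δ(t1, 0). By convention the machine halts and rejects.

Final tape (ignoring leading/trailing blanks): 010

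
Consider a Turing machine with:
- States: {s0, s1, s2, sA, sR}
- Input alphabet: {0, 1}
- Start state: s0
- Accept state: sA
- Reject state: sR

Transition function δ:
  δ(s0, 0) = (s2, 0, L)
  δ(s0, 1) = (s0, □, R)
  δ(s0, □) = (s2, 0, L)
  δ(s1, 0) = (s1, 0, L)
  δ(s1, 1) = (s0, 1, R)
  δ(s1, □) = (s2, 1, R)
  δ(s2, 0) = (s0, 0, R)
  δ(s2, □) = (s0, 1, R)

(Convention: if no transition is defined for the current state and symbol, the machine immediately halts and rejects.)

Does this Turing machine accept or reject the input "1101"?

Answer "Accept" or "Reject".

Execution trace:
Initial: [s0]1101
Step 1: δ(s0, 1) = (s0, □, R) → □[s0]101
Step 2: δ(s0, 1) = (s0, □, R) → □□[s0]01
Step 3: δ(s0, 0) = (s2, 0, L) → □[s2]□01
Step 4: δ(s2, □) = (s0, 1, R) → □1[s0]01
Step 5: δ(s0, 0) = (s2, 0, L) → □[s2]101

No transition is defined for δ(s2, 1). By convention the machine halts and rejects.

Answer: Reject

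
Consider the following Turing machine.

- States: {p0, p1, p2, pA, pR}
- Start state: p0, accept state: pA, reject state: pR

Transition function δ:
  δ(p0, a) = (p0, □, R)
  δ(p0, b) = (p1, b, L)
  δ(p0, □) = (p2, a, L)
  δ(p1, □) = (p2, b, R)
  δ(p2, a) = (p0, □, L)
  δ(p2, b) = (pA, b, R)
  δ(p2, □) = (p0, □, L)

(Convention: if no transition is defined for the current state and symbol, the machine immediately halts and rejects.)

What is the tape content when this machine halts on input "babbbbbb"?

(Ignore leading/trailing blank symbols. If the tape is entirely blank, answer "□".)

Execution trace:
Initial: [p0]babbbbbb
Step 1: δ(p0, b) = (p1, b, L) → [p1]□babbbbbb
Step 2: δ(p1, □) = (p2, b, R) → b[p2]babbbbbb
Step 3: δ(p2, b) = (pA, b, R) → bb[pA]abbbbbb

The machine reaches the accept state pA and halts.

Final tape (ignoring leading/trailing blanks): bbabbbbbb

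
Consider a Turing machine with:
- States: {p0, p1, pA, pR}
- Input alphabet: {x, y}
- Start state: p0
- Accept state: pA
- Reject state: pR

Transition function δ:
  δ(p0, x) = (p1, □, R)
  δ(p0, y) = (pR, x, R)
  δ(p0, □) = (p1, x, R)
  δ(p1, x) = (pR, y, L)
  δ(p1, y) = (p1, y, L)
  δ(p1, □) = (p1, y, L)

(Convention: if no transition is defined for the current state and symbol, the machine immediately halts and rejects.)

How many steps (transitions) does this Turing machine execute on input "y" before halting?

Execution trace:
Initial: [p0]y
Step 1: δ(p0, y) = (pR, x, R) → x[pR]□

The machine reaches the reject state pR and halts.

The machine executed 1 step before halting.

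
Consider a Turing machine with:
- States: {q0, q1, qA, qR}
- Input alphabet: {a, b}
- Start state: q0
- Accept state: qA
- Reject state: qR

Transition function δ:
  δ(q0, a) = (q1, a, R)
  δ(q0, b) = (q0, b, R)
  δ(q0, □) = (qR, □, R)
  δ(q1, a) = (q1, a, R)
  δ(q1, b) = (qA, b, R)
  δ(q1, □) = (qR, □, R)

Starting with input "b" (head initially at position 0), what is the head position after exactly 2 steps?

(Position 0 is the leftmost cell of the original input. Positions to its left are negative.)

Execution trace (head position shown):
Step 0: [q0]b  (head at position 0)
Step 1: move right → b[q0]□  (head at position 1)
Step 2: move right → b□[qR]□  (head at position 2)

After 2 steps, the head is at position 2.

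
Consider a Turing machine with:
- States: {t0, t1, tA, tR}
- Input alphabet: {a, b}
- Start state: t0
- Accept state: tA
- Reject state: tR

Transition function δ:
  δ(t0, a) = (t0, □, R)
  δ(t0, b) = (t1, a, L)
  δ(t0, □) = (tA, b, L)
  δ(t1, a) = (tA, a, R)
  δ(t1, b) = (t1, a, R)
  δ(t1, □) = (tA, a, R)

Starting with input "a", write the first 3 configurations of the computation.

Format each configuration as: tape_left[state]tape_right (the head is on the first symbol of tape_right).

Transitions applied:
Step 1: δ(t0, a) = (t0, □, R)
Step 2: δ(t0, □) = (tA, b, L)

The first 3 configurations are:
[t0]a ⊢ □[t0]□ ⊢ [tA]□b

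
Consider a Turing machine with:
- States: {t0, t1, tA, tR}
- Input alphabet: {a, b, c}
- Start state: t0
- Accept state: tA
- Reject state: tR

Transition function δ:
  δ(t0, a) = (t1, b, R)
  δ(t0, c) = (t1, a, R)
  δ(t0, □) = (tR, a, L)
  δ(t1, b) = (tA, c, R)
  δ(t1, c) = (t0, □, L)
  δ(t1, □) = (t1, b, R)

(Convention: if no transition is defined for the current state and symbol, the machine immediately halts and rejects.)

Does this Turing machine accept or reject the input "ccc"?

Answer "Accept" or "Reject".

Execution trace:
Initial: [t0]ccc
Step 1: δ(t0, c) = (t1, a, R) → a[t1]cc
Step 2: δ(t1, c) = (t0, □, L) → [t0]a□c
Step 3: δ(t0, a) = (t1, b, R) → b[t1]□c
Step 4: δ(t1, □) = (t1, b, R) → bb[t1]c
Step 5: δ(t1, c) = (t0, □, L) → b[t0]b□

No transition is defined for δ(t0, b). By convention the machine halts and rejects.

Answer: Reject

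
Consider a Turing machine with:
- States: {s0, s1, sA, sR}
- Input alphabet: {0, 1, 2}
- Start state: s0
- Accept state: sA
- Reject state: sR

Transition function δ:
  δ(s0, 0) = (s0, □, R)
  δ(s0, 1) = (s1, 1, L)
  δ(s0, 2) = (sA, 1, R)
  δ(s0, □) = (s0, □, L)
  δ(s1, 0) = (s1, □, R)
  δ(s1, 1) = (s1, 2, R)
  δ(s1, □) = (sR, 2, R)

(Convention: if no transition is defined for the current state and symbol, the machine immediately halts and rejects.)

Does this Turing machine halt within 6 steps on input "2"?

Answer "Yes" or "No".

Execution trace:
Initial: [s0]2
Step 1: δ(s0, 2) = (sA, 1, R) → 1[sA]□

The machine reaches the accept state sA and halts.
The machine halted after 1 step (within the 6-step bound).

Answer: Yes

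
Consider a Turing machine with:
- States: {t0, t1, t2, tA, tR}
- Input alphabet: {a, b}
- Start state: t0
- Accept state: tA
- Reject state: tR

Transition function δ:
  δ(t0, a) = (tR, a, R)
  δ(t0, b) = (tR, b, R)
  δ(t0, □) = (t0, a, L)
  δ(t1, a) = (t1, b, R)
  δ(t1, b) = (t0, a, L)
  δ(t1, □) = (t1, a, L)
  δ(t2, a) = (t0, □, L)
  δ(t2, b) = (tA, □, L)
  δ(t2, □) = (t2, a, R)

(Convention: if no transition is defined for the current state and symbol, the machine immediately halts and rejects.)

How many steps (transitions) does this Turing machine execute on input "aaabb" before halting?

Execution trace:
Initial: [t0]aaabb
Step 1: δ(t0, a) = (tR, a, R) → a[tR]aabb

The machine reaches the reject state tR and halts.

The machine executed 1 step before halting.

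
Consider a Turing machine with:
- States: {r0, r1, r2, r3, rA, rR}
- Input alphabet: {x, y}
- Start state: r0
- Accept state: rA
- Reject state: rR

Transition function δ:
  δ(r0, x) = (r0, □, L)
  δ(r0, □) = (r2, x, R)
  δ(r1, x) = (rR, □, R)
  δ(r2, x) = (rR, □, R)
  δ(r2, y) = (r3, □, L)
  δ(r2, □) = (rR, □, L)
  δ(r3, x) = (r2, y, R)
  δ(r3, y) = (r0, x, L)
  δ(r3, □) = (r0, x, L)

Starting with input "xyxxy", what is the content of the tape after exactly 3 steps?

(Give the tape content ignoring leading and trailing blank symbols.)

Execution trace:
Initial: [r0]xyxxy
Step 1: δ(r0, x) = (r0, □, L) → [r0]□□yxxy
Step 2: δ(r0, □) = (r2, x, R) → x[r2]□yxxy
Step 3: δ(r2, □) = (rR, □, L) → [rR]x□yxxy

The machine reaches the reject state rR and halts.

After 3 steps, the tape (ignoring leading/trailing blanks) is: x□yxxy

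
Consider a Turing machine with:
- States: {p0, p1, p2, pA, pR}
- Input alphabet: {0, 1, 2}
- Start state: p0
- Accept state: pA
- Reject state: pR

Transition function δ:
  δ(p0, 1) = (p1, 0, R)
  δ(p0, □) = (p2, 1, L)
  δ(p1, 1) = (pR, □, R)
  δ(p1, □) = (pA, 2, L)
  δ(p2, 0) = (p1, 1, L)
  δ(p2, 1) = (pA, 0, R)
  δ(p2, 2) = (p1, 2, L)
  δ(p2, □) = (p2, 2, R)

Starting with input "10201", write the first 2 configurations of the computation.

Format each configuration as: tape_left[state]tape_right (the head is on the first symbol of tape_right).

Transitions applied:
Step 1: δ(p0, 1) = (p1, 0, R)

The first 2 configurations are:
[p0]10201 ⊢ 0[p1]0201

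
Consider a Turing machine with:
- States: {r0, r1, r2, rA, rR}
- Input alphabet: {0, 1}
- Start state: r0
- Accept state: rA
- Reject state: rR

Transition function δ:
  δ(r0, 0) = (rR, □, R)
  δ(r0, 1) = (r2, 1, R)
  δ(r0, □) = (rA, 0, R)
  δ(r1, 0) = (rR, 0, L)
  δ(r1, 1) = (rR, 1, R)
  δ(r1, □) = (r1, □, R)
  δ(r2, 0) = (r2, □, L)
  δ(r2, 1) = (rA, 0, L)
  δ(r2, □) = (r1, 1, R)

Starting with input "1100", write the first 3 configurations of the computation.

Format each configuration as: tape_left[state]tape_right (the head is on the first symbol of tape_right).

Transitions applied:
Step 1: δ(r0, 1) = (r2, 1, R)
Step 2: δ(r2, 1) = (rA, 0, L)

The first 3 configurations are:
[r0]1100 ⊢ 1[r2]100 ⊢ [rA]1000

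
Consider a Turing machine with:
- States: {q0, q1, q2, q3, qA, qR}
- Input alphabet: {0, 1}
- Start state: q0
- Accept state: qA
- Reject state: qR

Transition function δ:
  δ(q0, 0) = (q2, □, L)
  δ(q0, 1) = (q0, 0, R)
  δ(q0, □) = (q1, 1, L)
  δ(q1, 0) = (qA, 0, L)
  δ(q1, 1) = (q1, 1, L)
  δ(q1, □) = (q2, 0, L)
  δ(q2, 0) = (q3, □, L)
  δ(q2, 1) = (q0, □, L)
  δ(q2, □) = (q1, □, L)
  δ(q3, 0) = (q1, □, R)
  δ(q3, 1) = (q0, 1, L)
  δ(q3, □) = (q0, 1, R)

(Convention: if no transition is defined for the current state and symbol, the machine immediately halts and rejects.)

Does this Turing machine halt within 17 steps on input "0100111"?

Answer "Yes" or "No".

Execution trace:
Initial: [q0]0100111
Step 1: δ(q0, 0) = (q2, □, L) → [q2]□□100111
Step 2: δ(q2, □) = (q1, □, L) → [q1]□□□100111
Step 3: δ(q1, □) = (q2, 0, L) → [q2]□0□□100111
Step 4: δ(q2, □) = (q1, □, L) → [q1]□□0□□100111
Step 5: δ(q1, □) = (q2, 0, L) → [q2]□0□0□□100111
Step 6: δ(q2, □) = (q1, □, L) → [q1]□□0□0□□100111
Step 7: δ(q1, □) = (q2, 0, L) → [q2]□0□0□0□□100111
Step 8: δ(q2, □) = (q1, □, L) → [q1]□□0□0□0□□100111
Step 9: δ(q1, □) = (q2, 0, L) → [q2]□0□0□0□0□□100111
Step 10: δ(q2, □) = (q1, □, L) → [q1]□□0□0□0□0□□100111
Step 11: δ(q1, □) = (q2, 0, L) → [q2]□0□0□0□0□0□□100111
Step 12: δ(q2, □) = (q1, □, L) → [q1]□□0□0□0□0□0□□100111
Step 13: δ(q1, □) = (q2, 0, L) → [q2]□0□0□0□0□0□0□□100111
Step 14: δ(q2, □) = (q1, □, L) → [q1]□□0□0□0□0□0□0□□100111
Step 15: δ(q1, □) = (q2, 0, L) → [q2]□0□0□0□0□0□0□0□□100111
Step 16: δ(q2, □) = (q1, □, L) → [q1]□□0□0□0□0□0□0□0□□100111
Step 17: δ(q1, □) = (q2, 0, L) → [q2]□0□0□0□0□0□0□0□0□□100111

The machine has not reached a halting state after 17 steps.
The machine did not halt within the 17-step bound.

Answer: No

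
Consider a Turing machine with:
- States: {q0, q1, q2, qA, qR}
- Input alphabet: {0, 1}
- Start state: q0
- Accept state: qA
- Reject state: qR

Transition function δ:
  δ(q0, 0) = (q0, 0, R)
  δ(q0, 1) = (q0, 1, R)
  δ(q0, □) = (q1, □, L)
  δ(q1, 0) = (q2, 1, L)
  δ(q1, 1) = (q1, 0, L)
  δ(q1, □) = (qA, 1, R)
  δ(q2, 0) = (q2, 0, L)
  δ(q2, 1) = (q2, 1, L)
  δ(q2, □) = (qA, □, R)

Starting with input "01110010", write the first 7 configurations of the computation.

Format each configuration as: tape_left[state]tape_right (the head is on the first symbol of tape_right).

Transitions applied:
Step 1: δ(q0, 0) = (q0, 0, R)
Step 2: δ(q0, 1) = (q0, 1, R)
Step 3: δ(q0, 1) = (q0, 1, R)
Step 4: δ(q0, 1) = (q0, 1, R)
Step 5: δ(q0, 0) = (q0, 0, R)
Step 6: δ(q0, 0) = (q0, 0, R)

The first 7 configurations are:
[q0]01110010 ⊢ 0[q0]1110010 ⊢ 01[q0]110010 ⊢ 011[q0]10010 ⊢ 0111[q0]0010 ⊢ 01110[q0]010 ⊢ 011100[q0]10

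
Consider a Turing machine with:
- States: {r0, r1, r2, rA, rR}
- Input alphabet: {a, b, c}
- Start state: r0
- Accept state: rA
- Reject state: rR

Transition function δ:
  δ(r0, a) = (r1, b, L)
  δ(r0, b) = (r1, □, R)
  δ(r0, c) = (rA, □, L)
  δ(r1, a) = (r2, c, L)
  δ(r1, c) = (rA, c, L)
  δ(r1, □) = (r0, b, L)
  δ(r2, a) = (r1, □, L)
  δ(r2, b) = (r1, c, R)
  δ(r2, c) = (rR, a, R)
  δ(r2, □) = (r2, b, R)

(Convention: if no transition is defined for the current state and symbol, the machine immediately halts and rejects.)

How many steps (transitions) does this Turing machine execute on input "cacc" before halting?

Execution trace:
Initial: [r0]cacc
Step 1: δ(r0, c) = (rA, □, L) → [rA]□□acc

The machine reaches the accept state rA and halts.

The machine executed 1 step before halting.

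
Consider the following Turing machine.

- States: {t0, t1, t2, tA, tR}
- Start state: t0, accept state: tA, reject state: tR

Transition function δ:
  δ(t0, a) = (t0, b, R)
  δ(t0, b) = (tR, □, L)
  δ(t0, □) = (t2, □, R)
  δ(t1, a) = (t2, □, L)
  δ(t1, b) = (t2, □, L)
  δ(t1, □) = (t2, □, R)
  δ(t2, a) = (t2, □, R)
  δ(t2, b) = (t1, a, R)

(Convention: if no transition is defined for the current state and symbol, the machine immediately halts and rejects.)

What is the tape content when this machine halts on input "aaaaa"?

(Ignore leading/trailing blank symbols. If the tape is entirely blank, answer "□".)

Execution trace:
Initial: [t0]aaaaa
Step 1: δ(t0, a) = (t0, b, R) → b[t0]aaaa
Step 2: δ(t0, a) = (t0, b, R) → bb[t0]aaa
Step 3: δ(t0, a) = (t0, b, R) → bbb[t0]aa
Step 4: δ(t0, a) = (t0, b, R) → bbbb[t0]a
Step 5: δ(t0, a) = (t0, b, R) → bbbbb[t0]□
Step 6: δ(t0, □) = (t2, □, R) → bbbbb□[t2]□

No transition is defined for δ(t2, □). By convention the machine halts and rejects.

Final tape (ignoring leading/trailing blanks): bbbbb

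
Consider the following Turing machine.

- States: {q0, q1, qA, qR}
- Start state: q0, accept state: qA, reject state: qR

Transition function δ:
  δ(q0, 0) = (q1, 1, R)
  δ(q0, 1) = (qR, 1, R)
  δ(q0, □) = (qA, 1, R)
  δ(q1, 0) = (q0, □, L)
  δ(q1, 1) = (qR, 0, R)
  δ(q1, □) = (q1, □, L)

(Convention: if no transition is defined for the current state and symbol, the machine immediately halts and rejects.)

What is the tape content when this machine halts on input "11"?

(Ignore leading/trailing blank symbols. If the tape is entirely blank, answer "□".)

Execution trace:
Initial: [q0]11
Step 1: δ(q0, 1) = (qR, 1, R) → 1[qR]1

The machine reaches the reject state qR and halts.

Final tape (ignoring leading/trailing blanks): 11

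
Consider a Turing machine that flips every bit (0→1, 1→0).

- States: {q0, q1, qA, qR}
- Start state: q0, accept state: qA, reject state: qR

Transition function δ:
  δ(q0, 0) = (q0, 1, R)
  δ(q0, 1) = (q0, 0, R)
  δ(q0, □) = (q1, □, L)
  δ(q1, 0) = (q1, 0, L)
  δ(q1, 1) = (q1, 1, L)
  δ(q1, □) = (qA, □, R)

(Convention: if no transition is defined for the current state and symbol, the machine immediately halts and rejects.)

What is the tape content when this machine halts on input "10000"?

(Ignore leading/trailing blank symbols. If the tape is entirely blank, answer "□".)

Execution trace:
Initial: [q0]10000
Step 1: δ(q0, 1) = (q0, 0, R) → 0[q0]0000
Step 2: δ(q0, 0) = (q0, 1, R) → 01[q0]000
Step 3: δ(q0, 0) = (q0, 1, R) → 011[q0]00
Step 4: δ(q0, 0) = (q0, 1, R) → 0111[q0]0
Step 5: δ(q0, 0) = (q0, 1, R) → 01111[q0]□
Step 6: δ(q0, □) = (q1, □, L) → 0111[q1]1□
Step 7: δ(q1, 1) = (q1, 1, L) → 011[q1]11□
Step 8: δ(q1, 1) = (q1, 1, L) → 01[q1]111□
Step 9: δ(q1, 1) = (q1, 1, L) → 0[q1]1111□
Step 10: δ(q1, 1) = (q1, 1, L) → [q1]01111□
Step 11: δ(q1, 0) = (q1, 0, L) → [q1]□01111□
Step 12: δ(q1, □) = (qA, □, R) → □[qA]01111□

The machine reaches the accept state qA and halts.

Final tape (ignoring leading/trailing blanks): 01111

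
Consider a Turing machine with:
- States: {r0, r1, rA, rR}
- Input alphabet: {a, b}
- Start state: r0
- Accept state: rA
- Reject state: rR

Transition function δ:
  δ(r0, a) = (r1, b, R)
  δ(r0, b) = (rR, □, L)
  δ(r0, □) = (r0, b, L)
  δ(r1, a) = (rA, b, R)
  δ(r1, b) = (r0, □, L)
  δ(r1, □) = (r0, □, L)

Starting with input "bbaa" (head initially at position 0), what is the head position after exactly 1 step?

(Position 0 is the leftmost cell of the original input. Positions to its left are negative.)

Execution trace (head position shown):
Step 0: [r0]bbaa  (head at position 0)
Step 1: move left → [rR]□□baa  (head at position -1)

After 1 step, the head is at position -1.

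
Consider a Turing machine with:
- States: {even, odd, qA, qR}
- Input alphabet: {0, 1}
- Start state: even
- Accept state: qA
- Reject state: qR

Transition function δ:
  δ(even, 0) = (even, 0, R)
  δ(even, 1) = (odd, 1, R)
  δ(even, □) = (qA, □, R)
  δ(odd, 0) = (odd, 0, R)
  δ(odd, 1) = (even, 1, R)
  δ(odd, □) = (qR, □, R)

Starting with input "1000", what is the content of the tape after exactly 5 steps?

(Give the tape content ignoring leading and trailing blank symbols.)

Execution trace:
Initial: [even]1000
Step 1: δ(even, 1) = (odd, 1, R) → 1[odd]000
Step 2: δ(odd, 0) = (odd, 0, R) → 10[odd]00
Step 3: δ(odd, 0) = (odd, 0, R) → 100[odd]0
Step 4: δ(odd, 0) = (odd, 0, R) → 1000[odd]□
Step 5: δ(odd, □) = (qR, □, R) → 1000□[qR]□

The machine reaches the reject state qR and halts.

After 5 steps, the tape (ignoring leading/trailing blanks) is: 1000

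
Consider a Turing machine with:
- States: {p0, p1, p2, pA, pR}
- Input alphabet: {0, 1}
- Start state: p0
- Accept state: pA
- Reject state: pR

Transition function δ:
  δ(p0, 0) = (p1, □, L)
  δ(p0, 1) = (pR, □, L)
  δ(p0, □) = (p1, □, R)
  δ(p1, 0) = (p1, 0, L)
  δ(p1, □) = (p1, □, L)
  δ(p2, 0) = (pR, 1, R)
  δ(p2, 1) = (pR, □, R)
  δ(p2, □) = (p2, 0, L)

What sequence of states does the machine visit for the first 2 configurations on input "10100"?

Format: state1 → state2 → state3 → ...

Execution trace:
Initial: [p0]10100
Step 1: δ(p0, 1) = (pR, □, L) → [pR]□□0100

The machine reaches the reject state pR and halts.

State sequence: p0 → pR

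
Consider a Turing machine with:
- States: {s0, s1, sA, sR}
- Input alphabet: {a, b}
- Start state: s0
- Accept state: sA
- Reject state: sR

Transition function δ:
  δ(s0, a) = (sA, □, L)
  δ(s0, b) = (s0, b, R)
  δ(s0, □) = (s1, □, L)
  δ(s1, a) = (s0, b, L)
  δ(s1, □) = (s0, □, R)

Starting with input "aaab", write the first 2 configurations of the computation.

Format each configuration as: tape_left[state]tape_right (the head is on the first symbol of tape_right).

Transitions applied:
Step 1: δ(s0, a) = (sA, □, L)

The first 2 configurations are:
[s0]aaab ⊢ [sA]□□aab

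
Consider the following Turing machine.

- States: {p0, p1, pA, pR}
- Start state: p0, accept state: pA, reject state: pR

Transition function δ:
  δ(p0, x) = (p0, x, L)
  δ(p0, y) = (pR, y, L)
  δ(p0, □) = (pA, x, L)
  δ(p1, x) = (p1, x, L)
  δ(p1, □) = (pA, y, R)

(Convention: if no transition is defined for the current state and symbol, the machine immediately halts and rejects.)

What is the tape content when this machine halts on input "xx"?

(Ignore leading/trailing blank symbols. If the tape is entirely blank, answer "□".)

Execution trace:
Initial: [p0]xx
Step 1: δ(p0, x) = (p0, x, L) → [p0]□xx
Step 2: δ(p0, □) = (pA, x, L) → [pA]□xxx

The machine reaches the accept state pA and halts.

Final tape (ignoring leading/trailing blanks): xxx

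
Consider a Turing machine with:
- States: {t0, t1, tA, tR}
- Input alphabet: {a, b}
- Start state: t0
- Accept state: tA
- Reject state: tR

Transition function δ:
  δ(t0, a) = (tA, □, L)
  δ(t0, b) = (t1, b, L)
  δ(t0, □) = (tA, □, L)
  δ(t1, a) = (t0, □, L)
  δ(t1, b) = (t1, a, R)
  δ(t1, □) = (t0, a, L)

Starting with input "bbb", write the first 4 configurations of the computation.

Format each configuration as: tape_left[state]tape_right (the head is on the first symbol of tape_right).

Transitions applied:
Step 1: δ(t0, b) = (t1, b, L)
Step 2: δ(t1, □) = (t0, a, L)
Step 3: δ(t0, □) = (tA, □, L)

The first 4 configurations are:
[t0]bbb ⊢ [t1]□bbb ⊢ [t0]□abbb ⊢ [tA]□□abbb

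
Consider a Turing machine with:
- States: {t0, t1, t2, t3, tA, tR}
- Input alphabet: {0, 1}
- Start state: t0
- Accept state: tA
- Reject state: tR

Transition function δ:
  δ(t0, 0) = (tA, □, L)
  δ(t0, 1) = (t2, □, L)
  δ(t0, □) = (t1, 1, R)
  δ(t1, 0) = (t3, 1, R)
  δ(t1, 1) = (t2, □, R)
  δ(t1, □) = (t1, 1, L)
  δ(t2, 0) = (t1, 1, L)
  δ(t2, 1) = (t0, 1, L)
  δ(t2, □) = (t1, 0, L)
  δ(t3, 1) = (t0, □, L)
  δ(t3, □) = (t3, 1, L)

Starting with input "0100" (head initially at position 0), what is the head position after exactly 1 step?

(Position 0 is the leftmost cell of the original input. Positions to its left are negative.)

Execution trace (head position shown):
Step 0: [t0]0100  (head at position 0)
Step 1: move left → [tA]□□100  (head at position -1)

After 1 step, the head is at position -1.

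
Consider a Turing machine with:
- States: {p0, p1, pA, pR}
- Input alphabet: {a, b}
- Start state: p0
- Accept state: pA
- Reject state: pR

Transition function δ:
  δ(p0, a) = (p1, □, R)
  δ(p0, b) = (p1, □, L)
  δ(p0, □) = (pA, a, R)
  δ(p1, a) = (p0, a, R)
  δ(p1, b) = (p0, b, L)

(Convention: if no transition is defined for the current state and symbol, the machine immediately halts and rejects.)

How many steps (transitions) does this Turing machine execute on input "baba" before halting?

Execution trace:
Initial: [p0]baba
Step 1: δ(p0, b) = (p1, □, L) → [p1]□□aba

No transition is defined for δ(p1, □). By convention the machine halts and rejects.

The machine executed 1 step before halting.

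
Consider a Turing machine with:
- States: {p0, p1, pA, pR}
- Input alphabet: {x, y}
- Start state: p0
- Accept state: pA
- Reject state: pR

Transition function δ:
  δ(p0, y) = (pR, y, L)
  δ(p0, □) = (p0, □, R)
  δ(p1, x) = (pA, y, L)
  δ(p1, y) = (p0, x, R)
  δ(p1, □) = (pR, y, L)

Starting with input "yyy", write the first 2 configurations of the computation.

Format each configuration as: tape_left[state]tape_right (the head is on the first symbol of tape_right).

Transitions applied:
Step 1: δ(p0, y) = (pR, y, L)

The first 2 configurations are:
[p0]yyy ⊢ [pR]□yyy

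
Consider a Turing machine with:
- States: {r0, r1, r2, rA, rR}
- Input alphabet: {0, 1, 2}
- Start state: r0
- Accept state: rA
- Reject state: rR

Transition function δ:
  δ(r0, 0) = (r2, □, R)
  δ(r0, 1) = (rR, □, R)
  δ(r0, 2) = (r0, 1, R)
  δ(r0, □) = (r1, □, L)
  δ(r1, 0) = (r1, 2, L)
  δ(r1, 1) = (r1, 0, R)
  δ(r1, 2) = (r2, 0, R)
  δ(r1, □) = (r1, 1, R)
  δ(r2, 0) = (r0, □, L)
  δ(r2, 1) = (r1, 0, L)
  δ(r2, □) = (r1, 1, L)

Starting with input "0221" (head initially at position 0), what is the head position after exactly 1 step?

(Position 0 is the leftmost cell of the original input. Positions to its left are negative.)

Execution trace (head position shown):
Step 0: [r0]0221  (head at position 0)
Step 1: move right → □[r2]221  (head at position 1)

After 1 step, the head is at position 1.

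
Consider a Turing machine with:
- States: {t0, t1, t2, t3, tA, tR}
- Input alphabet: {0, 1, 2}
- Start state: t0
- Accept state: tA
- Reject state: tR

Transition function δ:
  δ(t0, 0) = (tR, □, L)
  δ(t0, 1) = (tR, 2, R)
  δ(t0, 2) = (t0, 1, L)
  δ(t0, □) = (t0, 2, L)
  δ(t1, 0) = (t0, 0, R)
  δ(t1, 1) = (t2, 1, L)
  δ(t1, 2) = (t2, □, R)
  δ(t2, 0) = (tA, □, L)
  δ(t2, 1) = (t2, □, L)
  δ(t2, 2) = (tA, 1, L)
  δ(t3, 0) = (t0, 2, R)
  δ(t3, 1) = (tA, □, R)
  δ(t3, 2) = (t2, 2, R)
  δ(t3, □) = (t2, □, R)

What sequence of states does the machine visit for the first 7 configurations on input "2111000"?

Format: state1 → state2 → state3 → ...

Execution trace:
Initial: [t0]2111000
Step 1: δ(t0, 2) = (t0, 1, L) → [t0]□1111000
Step 2: δ(t0, □) = (t0, 2, L) → [t0]□21111000
Step 3: δ(t0, □) = (t0, 2, L) → [t0]□221111000
Step 4: δ(t0, □) = (t0, 2, L) → [t0]□2221111000
Step 5: δ(t0, □) = (t0, 2, L) → [t0]□22221111000
Step 6: δ(t0, □) = (t0, 2, L) → [t0]□222221111000

State sequence: t0 → t0 → t0 → t0 → t0 → t0 → t0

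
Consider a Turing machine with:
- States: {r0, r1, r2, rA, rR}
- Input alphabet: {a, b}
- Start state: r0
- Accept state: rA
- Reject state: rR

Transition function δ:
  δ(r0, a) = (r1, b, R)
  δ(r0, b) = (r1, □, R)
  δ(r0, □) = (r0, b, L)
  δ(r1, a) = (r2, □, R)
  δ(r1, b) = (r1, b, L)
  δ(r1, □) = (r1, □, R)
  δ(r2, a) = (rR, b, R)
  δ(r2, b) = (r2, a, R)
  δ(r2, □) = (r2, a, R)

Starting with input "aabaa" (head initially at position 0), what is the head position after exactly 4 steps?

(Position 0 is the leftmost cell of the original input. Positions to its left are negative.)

Execution trace (head position shown):
Step 0: [r0]aabaa  (head at position 0)
Step 1: move right → b[r1]abaa  (head at position 1)
Step 2: move right → b□[r2]baa  (head at position 2)
Step 3: move right → b□a[r2]aa  (head at position 3)
Step 4: move right → b□ab[rR]a  (head at position 4)

After 4 steps, the head is at position 4.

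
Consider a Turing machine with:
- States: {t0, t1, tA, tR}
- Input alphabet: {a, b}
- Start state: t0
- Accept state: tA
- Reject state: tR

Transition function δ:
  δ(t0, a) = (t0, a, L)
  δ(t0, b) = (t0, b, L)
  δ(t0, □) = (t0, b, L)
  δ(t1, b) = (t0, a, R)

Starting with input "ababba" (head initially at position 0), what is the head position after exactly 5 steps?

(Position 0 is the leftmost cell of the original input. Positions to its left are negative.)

Execution trace (head position shown):
Step 0: [t0]ababba  (head at position 0)
Step 1: move left → [t0]□ababba  (head at position -1)
Step 2: move left → [t0]□bababba  (head at position -2)
Step 3: move left → [t0]□bbababba  (head at position -3)
Step 4: move left → [t0]□bbbababba  (head at position -4)
Step 5: move left → [t0]□bbbbababba  (head at position -5)

After 5 steps, the head is at position -5.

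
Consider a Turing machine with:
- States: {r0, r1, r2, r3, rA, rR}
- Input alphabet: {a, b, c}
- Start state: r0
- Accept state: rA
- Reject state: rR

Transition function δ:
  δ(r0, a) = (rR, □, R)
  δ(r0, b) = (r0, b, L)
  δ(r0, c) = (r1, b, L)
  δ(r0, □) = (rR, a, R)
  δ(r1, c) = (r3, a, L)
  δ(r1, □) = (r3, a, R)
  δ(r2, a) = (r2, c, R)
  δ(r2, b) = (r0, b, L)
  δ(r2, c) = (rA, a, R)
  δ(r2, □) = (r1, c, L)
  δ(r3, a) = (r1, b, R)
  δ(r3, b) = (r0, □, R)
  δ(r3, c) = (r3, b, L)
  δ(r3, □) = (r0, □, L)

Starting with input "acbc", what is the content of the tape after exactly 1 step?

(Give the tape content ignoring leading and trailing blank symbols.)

Execution trace:
Initial: [r0]acbc
Step 1: δ(r0, a) = (rR, □, R) → □[rR]cbc

The machine reaches the reject state rR and halts.

After 1 step, the tape (ignoring leading/trailing blanks) is: cbc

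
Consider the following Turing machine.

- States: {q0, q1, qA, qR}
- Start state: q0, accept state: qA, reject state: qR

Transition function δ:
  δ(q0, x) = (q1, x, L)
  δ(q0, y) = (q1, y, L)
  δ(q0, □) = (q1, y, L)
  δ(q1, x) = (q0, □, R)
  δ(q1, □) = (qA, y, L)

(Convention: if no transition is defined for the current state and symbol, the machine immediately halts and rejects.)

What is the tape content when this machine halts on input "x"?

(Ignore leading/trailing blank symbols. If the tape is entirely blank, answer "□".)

Execution trace:
Initial: [q0]x
Step 1: δ(q0, x) = (q1, x, L) → [q1]□x
Step 2: δ(q1, □) = (qA, y, L) → [qA]□yx

The machine reaches the accept state qA and halts.

Final tape (ignoring leading/trailing blanks): yx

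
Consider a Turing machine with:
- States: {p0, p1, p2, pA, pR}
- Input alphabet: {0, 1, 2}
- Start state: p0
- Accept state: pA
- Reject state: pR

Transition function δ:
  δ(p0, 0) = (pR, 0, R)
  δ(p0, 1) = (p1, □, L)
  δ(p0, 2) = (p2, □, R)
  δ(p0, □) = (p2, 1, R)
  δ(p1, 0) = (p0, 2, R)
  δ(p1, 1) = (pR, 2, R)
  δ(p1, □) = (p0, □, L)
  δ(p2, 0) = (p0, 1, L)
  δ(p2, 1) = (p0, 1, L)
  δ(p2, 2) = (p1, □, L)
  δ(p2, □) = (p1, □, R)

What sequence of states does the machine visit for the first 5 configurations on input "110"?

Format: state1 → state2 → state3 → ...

Execution trace:
Initial: [p0]110
Step 1: δ(p0, 1) = (p1, □, L) → [p1]□□10
Step 2: δ(p1, □) = (p0, □, L) → [p0]□□□10
Step 3: δ(p0, □) = (p2, 1, R) → 1[p2]□□10
Step 4: δ(p2, □) = (p1, □, R) → 1□[p1]□10

State sequence: p0 → p1 → p0 → p2 → p1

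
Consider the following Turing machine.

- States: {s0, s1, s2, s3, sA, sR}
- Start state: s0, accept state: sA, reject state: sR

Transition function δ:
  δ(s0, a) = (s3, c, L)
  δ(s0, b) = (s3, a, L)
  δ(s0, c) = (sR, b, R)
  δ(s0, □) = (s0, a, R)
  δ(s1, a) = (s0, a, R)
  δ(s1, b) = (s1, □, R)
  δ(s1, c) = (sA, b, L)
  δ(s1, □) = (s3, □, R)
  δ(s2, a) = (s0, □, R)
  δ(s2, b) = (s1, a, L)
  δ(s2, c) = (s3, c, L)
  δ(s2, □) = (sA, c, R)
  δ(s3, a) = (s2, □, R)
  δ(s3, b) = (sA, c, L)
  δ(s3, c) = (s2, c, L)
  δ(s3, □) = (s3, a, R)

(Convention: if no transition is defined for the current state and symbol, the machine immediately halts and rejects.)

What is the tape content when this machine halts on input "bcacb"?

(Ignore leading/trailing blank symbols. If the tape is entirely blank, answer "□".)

Execution trace:
Initial: [s0]bcacb
Step 1: δ(s0, b) = (s3, a, L) → [s3]□acacb
Step 2: δ(s3, □) = (s3, a, R) → a[s3]acacb
Step 3: δ(s3, a) = (s2, □, R) → a□[s2]cacb
Step 4: δ(s2, c) = (s3, c, L) → a[s3]□cacb
Step 5: δ(s3, □) = (s3, a, R) → aa[s3]cacb
Step 6: δ(s3, c) = (s2, c, L) → a[s2]acacb
Step 7: δ(s2, a) = (s0, □, R) → a□[s0]cacb
Step 8: δ(s0, c) = (sR, b, R) → a□b[sR]acb

The machine reaches the reject state sR and halts.

Final tape (ignoring leading/trailing blanks): a□bacb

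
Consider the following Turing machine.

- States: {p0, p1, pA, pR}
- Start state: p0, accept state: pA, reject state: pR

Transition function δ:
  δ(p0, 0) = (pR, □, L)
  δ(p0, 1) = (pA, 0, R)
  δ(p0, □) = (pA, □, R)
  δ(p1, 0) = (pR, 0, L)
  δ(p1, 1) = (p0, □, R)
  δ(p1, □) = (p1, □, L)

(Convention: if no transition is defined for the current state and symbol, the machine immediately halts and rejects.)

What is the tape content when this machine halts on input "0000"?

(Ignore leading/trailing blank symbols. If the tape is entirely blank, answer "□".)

Execution trace:
Initial: [p0]0000
Step 1: δ(p0, 0) = (pR, □, L) → [pR]□□000

The machine reaches the reject state pR and halts.

Final tape (ignoring leading/trailing blanks): 000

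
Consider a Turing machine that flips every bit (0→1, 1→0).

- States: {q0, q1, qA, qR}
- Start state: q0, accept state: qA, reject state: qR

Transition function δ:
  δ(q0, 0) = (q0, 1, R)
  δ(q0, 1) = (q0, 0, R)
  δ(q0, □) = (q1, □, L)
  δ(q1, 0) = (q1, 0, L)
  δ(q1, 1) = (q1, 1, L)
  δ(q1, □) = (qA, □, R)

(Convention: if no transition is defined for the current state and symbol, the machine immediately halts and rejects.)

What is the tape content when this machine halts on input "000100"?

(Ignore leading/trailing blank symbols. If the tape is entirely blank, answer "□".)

Execution trace:
Initial: [q0]000100
Step 1: δ(q0, 0) = (q0, 1, R) → 1[q0]00100
Step 2: δ(q0, 0) = (q0, 1, R) → 11[q0]0100
Step 3: δ(q0, 0) = (q0, 1, R) → 111[q0]100
Step 4: δ(q0, 1) = (q0, 0, R) → 1110[q0]00
Step 5: δ(q0, 0) = (q0, 1, R) → 11101[q0]0
Step 6: δ(q0, 0) = (q0, 1, R) → 111011[q0]□
Step 7: δ(q0, □) = (q1, □, L) → 11101[q1]1□
Step 8: δ(q1, 1) = (q1, 1, L) → 1110[q1]11□
Step 9: δ(q1, 1) = (q1, 1, L) → 111[q1]011□
Step 10: δ(q1, 0) = (q1, 0, L) → 11[q1]1011□
Step 11: δ(q1, 1) = (q1, 1, L) → 1[q1]11011□
Step 12: δ(q1, 1) = (q1, 1, L) → [q1]111011□
Step 13: δ(q1, 1) = (q1, 1, L) → [q1]□111011□
Step 14: δ(q1, □) = (qA, □, R) → □[qA]111011□

The machine reaches the accept state qA and halts.

Final tape (ignoring leading/trailing blanks): 111011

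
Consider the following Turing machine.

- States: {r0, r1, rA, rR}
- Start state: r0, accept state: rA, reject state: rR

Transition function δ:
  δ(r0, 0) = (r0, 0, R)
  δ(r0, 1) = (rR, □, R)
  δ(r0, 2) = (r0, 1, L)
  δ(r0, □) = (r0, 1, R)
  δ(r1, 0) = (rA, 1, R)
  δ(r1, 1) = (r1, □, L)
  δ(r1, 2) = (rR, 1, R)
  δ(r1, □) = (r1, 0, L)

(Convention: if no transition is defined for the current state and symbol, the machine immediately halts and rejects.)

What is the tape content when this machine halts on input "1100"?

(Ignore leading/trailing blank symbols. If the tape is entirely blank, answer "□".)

Execution trace:
Initial: [r0]1100
Step 1: δ(r0, 1) = (rR, □, R) → □[rR]100

The machine reaches the reject state rR and halts.

Final tape (ignoring leading/trailing blanks): 100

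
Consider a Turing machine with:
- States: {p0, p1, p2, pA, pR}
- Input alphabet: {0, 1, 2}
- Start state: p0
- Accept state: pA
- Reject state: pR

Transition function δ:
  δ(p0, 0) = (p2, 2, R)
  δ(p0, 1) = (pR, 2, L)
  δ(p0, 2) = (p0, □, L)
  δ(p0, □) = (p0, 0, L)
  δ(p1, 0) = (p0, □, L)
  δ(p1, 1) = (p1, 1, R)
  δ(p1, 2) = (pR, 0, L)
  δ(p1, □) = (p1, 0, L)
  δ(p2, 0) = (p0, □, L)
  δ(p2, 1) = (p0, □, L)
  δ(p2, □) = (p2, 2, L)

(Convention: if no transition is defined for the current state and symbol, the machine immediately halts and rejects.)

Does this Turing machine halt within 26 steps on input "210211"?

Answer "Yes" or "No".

Execution trace:
Initial: [p0]210211
Step 1: δ(p0, 2) = (p0, □, L) → [p0]□□10211
Step 2: δ(p0, □) = (p0, 0, L) → [p0]□0□10211
Step 3: δ(p0, □) = (p0, 0, L) → [p0]□00□10211
Step 4: δ(p0, □) = (p0, 0, L) → [p0]□000□10211
Step 5: δ(p0, □) = (p0, 0, L) → [p0]□0000□10211
Step 6: δ(p0, □) = (p0, 0, L) → [p0]□00000□10211
Step 7: δ(p0, □) = (p0, 0, L) → [p0]□000000□10211
Step 8: δ(p0, □) = (p0, 0, L) → [p0]□0000000□10211
Step 9: δ(p0, □) = (p0, 0, L) → [p0]□00000000□10211
Step 10: δ(p0, □) = (p0, 0, L) → [p0]□000000000□10211
Step 11: δ(p0, □) = (p0, 0, L) → [p0]□0000000000□10211
Step 12: δ(p0, □) = (p0, 0, L) → [p0]□00000000000□10211
Step 13: δ(p0, □) = (p0, 0, L) → [p0]□000000000000□10211
Step 14: δ(p0, □) = (p0, 0, L) → [p0]□0000000000000□10211
Step 15: δ(p0, □) = (p0, 0, L) → [p0]□00000000000000□10211
Step 16: δ(p0, □) = (p0, 0, L) → [p0]□000000000000000□10211
Step 17: δ(p0, □) = (p0, 0, L) → [p0]□0000000000000000□10211
Step 18: δ(p0, □) = (p0, 0, L) → [p0]□00000000000000000□10211
Step 19: δ(p0, □) = (p0, 0, L) → [p0]□000000000000000000□10211
Step 20: δ(p0, □) = (p0, 0, L) → [p0]□0000000000000000000□10211
Step 21: δ(p0, □) = (p0, 0, L) → [p0]□00000000000000000000□10211
Step 22: δ(p0, □) = (p0, 0, L) → [p0]□000000000000000000000□10211
Step 23: δ(p0, □) = (p0, 0, L) → [p0]□0000000000000000000000□10211
Step 24: δ(p0, □) = (p0, 0, L) → [p0]□00000000000000000000000□10211
Step 25: δ(p0, □) = (p0, 0, L) → [p0]□000000000000000000000000□10211
Step 26: δ(p0, □) = (p0, 0, L) → [p0]□0000000000000000000000000□10211

The machine has not reached a halting state after 26 steps.
The machine did not halt within the 26-step bound.

Answer: No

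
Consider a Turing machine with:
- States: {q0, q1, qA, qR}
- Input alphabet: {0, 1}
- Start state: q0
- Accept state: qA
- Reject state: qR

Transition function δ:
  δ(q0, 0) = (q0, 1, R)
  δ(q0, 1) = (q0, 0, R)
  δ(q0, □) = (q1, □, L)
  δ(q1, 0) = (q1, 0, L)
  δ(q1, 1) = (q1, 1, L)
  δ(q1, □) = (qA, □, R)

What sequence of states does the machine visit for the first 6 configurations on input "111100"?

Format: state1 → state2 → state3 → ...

Execution trace:
Initial: [q0]111100
Step 1: δ(q0, 1) = (q0, 0, R) → 0[q0]11100
Step 2: δ(q0, 1) = (q0, 0, R) → 00[q0]1100
Step 3: δ(q0, 1) = (q0, 0, R) → 000[q0]100
Step 4: δ(q0, 1) = (q0, 0, R) → 0000[q0]00
Step 5: δ(q0, 0) = (q0, 1, R) → 00001[q0]0

State sequence: q0 → q0 → q0 → q0 → q0 → q0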